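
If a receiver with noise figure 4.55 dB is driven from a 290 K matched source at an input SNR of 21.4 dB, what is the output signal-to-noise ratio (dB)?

16.85 dB

By definition F = SNR_in/SNR_out, so in dB: SNR_out = SNR_in − NF
SNR_out = 21.4 − 4.55 = 16.85 dB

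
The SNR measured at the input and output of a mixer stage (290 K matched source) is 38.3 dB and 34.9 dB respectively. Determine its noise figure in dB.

NF (dB) = SNR_in(dB) − SNR_out(dB) when the source is at T₀
NF = 38.3 − 34.9 = 3.4 dB

3.4 dB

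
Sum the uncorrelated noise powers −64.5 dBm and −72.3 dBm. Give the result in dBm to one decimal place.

−63.8 dBm

Convert to linear, add, convert back:
P₁ = 3.55×10⁻¹⁰ W, P₂ = 5.89×10⁻¹¹ W
P_tot = 4.14×10⁻¹⁰ W → 10 log₁₀(P_tot / 10⁻³) = −63.8 dBm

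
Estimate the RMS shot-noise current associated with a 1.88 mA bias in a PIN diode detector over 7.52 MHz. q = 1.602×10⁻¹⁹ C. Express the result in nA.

67.3 nA

I_n = √(2qI·B)
2qI·B = 2 × 1.602×10⁻¹⁹ × 1.88×10⁻³ × 7.52×10⁶ = 4.53×10⁻¹⁵ A²
I_n = √(4.53×10⁻¹⁵) = 6.73×10⁻⁸ A = 67.3 nA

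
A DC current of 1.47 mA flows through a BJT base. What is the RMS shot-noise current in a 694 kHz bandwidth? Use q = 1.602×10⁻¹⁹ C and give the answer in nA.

I_n = √(2qI·B)
2qI·B = 2 × 1.602×10⁻¹⁹ × 1.47×10⁻³ × 6.94×10⁵ = 3.27×10⁻¹⁶ A²
I_n = √(3.27×10⁻¹⁶) = 1.81×10⁻⁸ A = 18.1 nA

18.1 nA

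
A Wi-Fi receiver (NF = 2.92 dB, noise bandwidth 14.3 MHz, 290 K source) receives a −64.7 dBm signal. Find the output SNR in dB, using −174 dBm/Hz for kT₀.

Noise floor: N = −174 + 10 log₁₀(B) + NF
10 log₁₀(1.43×10⁷) = 71.55 dB
N = −174 + 71.55 + 2.92 = −99.53 dBm
SNR = P_sig − N = −64.7 − (−99.53) = 34.83 dB → 34.8 dB

34.8 dB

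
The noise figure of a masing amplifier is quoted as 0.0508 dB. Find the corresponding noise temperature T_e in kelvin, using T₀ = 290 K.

3.41 K

F = 10^(0.0508/10) = 1.01177
T_e = (F − 1)·T₀ = (1.01177 − 1) × 290 = 3.41 K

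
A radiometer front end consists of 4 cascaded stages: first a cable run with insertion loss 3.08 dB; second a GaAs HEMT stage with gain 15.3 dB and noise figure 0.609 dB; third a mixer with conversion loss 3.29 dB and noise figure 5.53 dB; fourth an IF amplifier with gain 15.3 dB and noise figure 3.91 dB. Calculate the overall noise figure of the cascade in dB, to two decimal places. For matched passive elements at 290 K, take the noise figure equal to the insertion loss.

4.28 dB

Convert to linear (a loss of L dB is a gain of −L dB): F_i = 10^(NF_i/10), G_i = 10^(G_i,dB/10)
  Stage 1: F_1 = 10^(3.08/10) = 2.032, G_1 = 10^(−3.08/10) = 0.4920
  Stage 2: F_2 = 10^(0.609/10) = 1.151, G_2 = 10^(15.3/10) = 33.88
  Stage 3: F_3 = 10^(5.53/10) = 3.573, G_3 = 10^(−3.29/10) = 0.4688
  Stage 4: F_4 = 10^(3.91/10) = 2.460, G_4 = 10^(15.3/10) = 33.88
Friis cascade:
  F = 2.032 + (1.151 − 1)/0.4920 + (3.573 − 1)/16.67 + (2.460 − 1)/7.816 = 2.679
NF = 10 log₁₀(2.679) = 4.28 dB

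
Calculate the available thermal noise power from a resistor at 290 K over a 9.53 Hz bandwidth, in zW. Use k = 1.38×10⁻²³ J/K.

P_n = kTB = 1.38×10⁻²³ × 290 × 9.53×10⁰ = 3.81×10⁻²⁰ W = 38.1 zW

38.1 zW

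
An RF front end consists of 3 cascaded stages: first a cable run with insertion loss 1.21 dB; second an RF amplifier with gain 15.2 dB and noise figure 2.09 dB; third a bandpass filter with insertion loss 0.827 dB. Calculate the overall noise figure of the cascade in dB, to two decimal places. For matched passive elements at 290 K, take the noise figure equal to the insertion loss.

Convert to linear (a loss of L dB is a gain of −L dB): F_i = 10^(NF_i/10), G_i = 10^(G_i,dB/10)
  Stage 1: F_1 = 10^(1.21/10) = 1.321, G_1 = 10^(−1.21/10) = 0.7568
  Stage 2: F_2 = 10^(2.09/10) = 1.618, G_2 = 10^(15.2/10) = 33.11
  Stage 3: F_3 = 10^(0.827/10) = 1.210, G_3 = 10^(−0.827/10) = 0.8266
Friis cascade:
  F = 1.321 + (1.618 − 1)/0.7568 + (1.210 − 1)/25.06 = 2.146
NF = 10 log₁₀(2.146) = 3.32 dB

3.32 dB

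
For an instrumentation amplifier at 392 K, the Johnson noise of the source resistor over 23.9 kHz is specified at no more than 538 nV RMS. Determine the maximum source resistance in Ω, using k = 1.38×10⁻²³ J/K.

560 Ω

Johnson–Nyquist: V_n = √(4kTRB) ⇒ R = V_n² / (4kTB)
4kTB = 4 × 1.38×10⁻²³ × 392 × 2.39×10⁴ = 5.17×10⁻¹⁶
R = (5.38×10⁻⁷)² / 5.17×10⁻¹⁶ = 5.60×10² Ω = 560 Ω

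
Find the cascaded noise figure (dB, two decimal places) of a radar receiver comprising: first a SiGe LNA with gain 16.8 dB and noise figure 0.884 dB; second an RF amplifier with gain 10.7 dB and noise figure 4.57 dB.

1.02 dB

Convert to linear (a loss of L dB is a gain of −L dB): F_i = 10^(NF_i/10), G_i = 10^(G_i,dB/10)
  Stage 1: F_1 = 10^(0.884/10) = 1.226, G_1 = 10^(16.8/10) = 47.86
  Stage 2: F_2 = 10^(4.57/10) = 2.864, G_2 = 10^(10.7/10) = 11.75
Friis cascade:
  F = 1.226 + (2.864 − 1)/47.86 = 1.265
NF = 10 log₁₀(1.265) = 1.02 dB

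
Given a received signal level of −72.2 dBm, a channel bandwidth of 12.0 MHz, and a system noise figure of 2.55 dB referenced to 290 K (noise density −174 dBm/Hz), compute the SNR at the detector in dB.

28.5 dB

Noise floor: N = −174 + 10 log₁₀(B) + NF
10 log₁₀(1.20×10⁷) = 70.79 dB
N = −174 + 70.79 + 2.55 = −100.66 dBm
SNR = P_sig − N = −72.2 − (−100.66) = 28.46 dB → 28.5 dB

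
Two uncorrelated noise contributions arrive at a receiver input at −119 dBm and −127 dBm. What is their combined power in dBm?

Convert to linear, add, convert back:
P₁ = 1.26×10⁻¹⁵ W, P₂ = 2.00×10⁻¹⁶ W
P_tot = 1.46×10⁻¹⁵ W → 10 log₁₀(P_tot / 10⁻³) = −118.4 dBm

−118.4 dBm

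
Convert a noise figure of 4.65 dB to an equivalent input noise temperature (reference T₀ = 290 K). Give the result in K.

556 K

F = 10^(4.65/10) = 2.91743
T_e = (F − 1)·T₀ = (2.91743 − 1) × 290 = 556 K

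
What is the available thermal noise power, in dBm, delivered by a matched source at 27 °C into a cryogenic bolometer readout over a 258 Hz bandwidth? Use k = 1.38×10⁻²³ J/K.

T = 27 °C + 273.15 = 300.15 K
P_n = kTB = 1.38×10⁻²³ × 300.15 × 2.58×10² = 1.07×10⁻¹⁸ W
In dBm: 10 log₁₀(1.07×10⁻¹⁸ / 10⁻³) = −149.7 dBm

−149.7 dBm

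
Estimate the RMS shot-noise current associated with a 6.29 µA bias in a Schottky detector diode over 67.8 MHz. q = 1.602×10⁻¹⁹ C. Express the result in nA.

I_n = √(2qI·B)
2qI·B = 2 × 1.602×10⁻¹⁹ × 6.29×10⁻⁶ × 6.78×10⁷ = 1.37×10⁻¹⁶ A²
I_n = √(1.37×10⁻¹⁶) = 1.17×10⁻⁸ A = 11.7 nA

11.7 nA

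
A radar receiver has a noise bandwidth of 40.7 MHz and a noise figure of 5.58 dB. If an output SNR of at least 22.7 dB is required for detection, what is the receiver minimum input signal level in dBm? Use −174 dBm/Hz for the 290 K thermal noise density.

−69.6 dBm

Sensitivity = −174 + 10 log₁₀(B) + NF + SNR_min
= −174 + 76.1 + 5.58 + 22.7
= −69.62 dBm → −69.6 dBm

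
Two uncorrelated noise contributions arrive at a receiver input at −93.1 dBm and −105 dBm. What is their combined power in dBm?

−92.8 dBm

Convert to linear, add, convert back:
P₁ = 4.90×10⁻¹³ W, P₂ = 3.16×10⁻¹⁴ W
P_tot = 5.21×10⁻¹³ W → 10 log₁₀(P_tot / 10⁻³) = −92.8 dBm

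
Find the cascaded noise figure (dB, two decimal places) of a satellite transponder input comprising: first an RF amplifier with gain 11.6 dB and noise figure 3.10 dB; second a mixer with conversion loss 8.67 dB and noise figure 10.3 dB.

Convert to linear (a loss of L dB is a gain of −L dB): F_i = 10^(NF_i/10), G_i = 10^(G_i,dB/10)
  Stage 1: F_1 = 10^(3.10/10) = 2.042, G_1 = 10^(11.6/10) = 14.45
  Stage 2: F_2 = 10^(10.3/10) = 10.72, G_2 = 10^(−8.67/10) = 0.1358
Friis cascade:
  F = 2.042 + (10.72 − 1)/14.45 = 2.714
NF = 10 log₁₀(2.714) = 4.34 dB

4.34 dB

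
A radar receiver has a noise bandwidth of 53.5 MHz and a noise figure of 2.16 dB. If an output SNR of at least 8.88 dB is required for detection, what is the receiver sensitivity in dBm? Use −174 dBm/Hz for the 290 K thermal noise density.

Sensitivity = −174 + 10 log₁₀(B) + NF + SNR_min
= −174 + 77.28 + 2.16 + 8.88
= −85.68 dBm → −85.7 dBm

−85.7 dBm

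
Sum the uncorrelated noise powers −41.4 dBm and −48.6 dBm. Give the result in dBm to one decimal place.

Convert to linear, add, convert back:
P₁ = 7.24×10⁻⁸ W, P₂ = 1.38×10⁻⁸ W
P_tot = 8.62×10⁻⁸ W → 10 log₁₀(P_tot / 10⁻³) = −40.6 dBm

−40.6 dBm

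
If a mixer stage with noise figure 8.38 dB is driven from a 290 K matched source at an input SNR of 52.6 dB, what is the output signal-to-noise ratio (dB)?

By definition F = SNR_in/SNR_out, so in dB: SNR_out = SNR_in − NF
SNR_out = 52.6 − 8.38 = 44.22 dB

44.22 dB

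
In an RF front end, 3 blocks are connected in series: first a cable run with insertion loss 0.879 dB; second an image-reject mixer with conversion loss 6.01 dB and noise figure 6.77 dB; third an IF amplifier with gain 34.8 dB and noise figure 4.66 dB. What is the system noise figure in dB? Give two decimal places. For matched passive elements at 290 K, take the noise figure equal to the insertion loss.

11.82 dB

Convert to linear (a loss of L dB is a gain of −L dB): F_i = 10^(NF_i/10), G_i = 10^(G_i,dB/10)
  Stage 1: F_1 = 10^(0.879/10) = 1.224, G_1 = 10^(−0.879/10) = 0.8168
  Stage 2: F_2 = 10^(6.77/10) = 4.753, G_2 = 10^(−6.01/10) = 0.2506
  Stage 3: F_3 = 10^(4.66/10) = 2.924, G_3 = 10^(34.8/10) = 3020
Friis cascade:
  F = 1.224 + (4.753 − 1)/0.8168 + (2.924 − 1)/0.2047 = 15.22
NF = 10 log₁₀(15.22) = 11.82 dB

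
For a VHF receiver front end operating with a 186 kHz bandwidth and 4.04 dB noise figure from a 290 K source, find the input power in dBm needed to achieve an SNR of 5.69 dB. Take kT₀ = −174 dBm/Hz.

−111.6 dBm

Sensitivity = −174 + 10 log₁₀(B) + NF + SNR_min
= −174 + 52.7 + 4.04 + 5.69
= −111.57 dBm → −111.6 dBm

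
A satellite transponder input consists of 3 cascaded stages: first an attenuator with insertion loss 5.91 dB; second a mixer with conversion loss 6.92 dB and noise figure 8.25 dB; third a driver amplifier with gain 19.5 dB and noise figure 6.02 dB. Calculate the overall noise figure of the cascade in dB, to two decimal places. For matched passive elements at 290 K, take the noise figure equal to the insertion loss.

Convert to linear (a loss of L dB is a gain of −L dB): F_i = 10^(NF_i/10), G_i = 10^(G_i,dB/10)
  Stage 1: F_1 = 10^(5.91/10) = 3.899, G_1 = 10^(−5.91/10) = 0.2564
  Stage 2: F_2 = 10^(8.25/10) = 6.683, G_2 = 10^(−6.92/10) = 0.2032
  Stage 3: F_3 = 10^(6.02/10) = 3.999, G_3 = 10^(19.5/10) = 89.13
Friis cascade:
  F = 3.899 + (6.683 − 1)/0.2564 + (3.999 − 1)/0.05212 = 83.61
NF = 10 log₁₀(83.61) = 19.22 dB

19.22 dB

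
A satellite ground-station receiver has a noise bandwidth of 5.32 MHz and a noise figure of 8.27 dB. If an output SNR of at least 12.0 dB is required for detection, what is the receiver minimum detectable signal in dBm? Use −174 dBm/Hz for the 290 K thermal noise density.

−86.5 dBm

Sensitivity = −174 + 10 log₁₀(B) + NF + SNR_min
= −174 + 67.26 + 8.27 + 12.0
= −86.47 dBm → −86.5 dBm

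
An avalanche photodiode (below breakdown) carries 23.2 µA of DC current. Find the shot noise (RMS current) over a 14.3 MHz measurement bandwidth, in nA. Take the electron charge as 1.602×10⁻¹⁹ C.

10.3 nA

I_n = √(2qI·B)
2qI·B = 2 × 1.602×10⁻¹⁹ × 2.32×10⁻⁵ × 1.43×10⁷ = 1.06×10⁻¹⁶ A²
I_n = √(1.06×10⁻¹⁶) = 1.03×10⁻⁸ A = 10.3 nA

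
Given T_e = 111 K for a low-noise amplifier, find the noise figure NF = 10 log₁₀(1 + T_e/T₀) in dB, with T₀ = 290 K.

F = 1 + T_e/T₀ = 1 + 111/290 = 1.38276
NF = 10 log₁₀(1.38276) = 1.41 dB

1.41 dB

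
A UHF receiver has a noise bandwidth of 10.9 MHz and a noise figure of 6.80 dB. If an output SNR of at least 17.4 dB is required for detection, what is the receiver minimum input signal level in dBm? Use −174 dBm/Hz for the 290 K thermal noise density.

−79.4 dBm

Sensitivity = −174 + 10 log₁₀(B) + NF + SNR_min
= −174 + 70.37 + 6.80 + 17.4
= −79.43 dBm → −79.4 dBm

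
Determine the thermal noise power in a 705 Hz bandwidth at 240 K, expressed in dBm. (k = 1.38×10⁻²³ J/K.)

−146.3 dBm

P_n = kTB = 1.38×10⁻²³ × 240 × 7.05×10² = 2.33×10⁻¹⁸ W
In dBm: 10 log₁₀(2.33×10⁻¹⁸ / 10⁻³) = −146.3 dBm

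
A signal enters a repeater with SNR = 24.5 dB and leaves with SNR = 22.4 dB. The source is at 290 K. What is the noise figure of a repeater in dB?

NF (dB) = SNR_in(dB) − SNR_out(dB) when the source is at T₀
NF = 24.5 − 22.4 = 2.1 dB

2.1 dB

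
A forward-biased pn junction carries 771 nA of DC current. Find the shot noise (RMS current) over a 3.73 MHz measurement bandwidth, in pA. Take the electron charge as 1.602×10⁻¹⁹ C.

I_n = √(2qI·B)
2qI·B = 2 × 1.602×10⁻¹⁹ × 7.71×10⁻⁷ × 3.73×10⁶ = 9.21×10⁻¹⁹ A²
I_n = √(9.21×10⁻¹⁹) = 9.60×10⁻¹⁰ A = 960 pA

960 pA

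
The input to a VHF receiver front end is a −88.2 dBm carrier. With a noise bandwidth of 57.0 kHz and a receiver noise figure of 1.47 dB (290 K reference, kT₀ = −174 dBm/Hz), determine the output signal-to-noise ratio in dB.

36.8 dB

Noise floor: N = −174 + 10 log₁₀(B) + NF
10 log₁₀(5.70×10⁴) = 47.56 dB
N = −174 + 47.56 + 1.47 = −124.97 dBm
SNR = P_sig − N = −88.2 − (−124.97) = 36.77 dB → 36.8 dB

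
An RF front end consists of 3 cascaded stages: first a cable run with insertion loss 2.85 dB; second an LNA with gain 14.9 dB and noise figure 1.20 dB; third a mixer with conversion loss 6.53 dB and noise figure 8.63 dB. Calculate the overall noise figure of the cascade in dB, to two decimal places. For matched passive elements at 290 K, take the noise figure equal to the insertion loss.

4.67 dB

Convert to linear (a loss of L dB is a gain of −L dB): F_i = 10^(NF_i/10), G_i = 10^(G_i,dB/10)
  Stage 1: F_1 = 10^(2.85/10) = 1.928, G_1 = 10^(−2.85/10) = 0.5188
  Stage 2: F_2 = 10^(1.20/10) = 1.318, G_2 = 10^(14.9/10) = 30.90
  Stage 3: F_3 = 10^(8.63/10) = 7.295, G_3 = 10^(−6.53/10) = 0.2223
Friis cascade:
  F = 1.928 + (1.318 − 1)/0.5188 + (7.295 − 1)/16.03 = 2.934
NF = 10 log₁₀(2.934) = 4.67 dB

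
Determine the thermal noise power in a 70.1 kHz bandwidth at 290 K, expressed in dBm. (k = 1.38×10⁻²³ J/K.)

−125.5 dBm

P_n = kTB = 1.38×10⁻²³ × 290 × 7.01×10⁴ = 2.81×10⁻¹⁶ W
In dBm: 10 log₁₀(2.81×10⁻¹⁶ / 10⁻³) = −125.5 dBm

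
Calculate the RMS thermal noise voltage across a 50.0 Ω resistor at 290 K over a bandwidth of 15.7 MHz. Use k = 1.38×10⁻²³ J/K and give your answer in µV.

V_n = √(4kTRB)
4kTRB = 4 × 1.38×10⁻²³ × 290 × 5.00×10¹ × 1.57×10⁷ = 1.26×10⁻¹¹ V²
V_n = √(1.26×10⁻¹¹) = 3.54×10⁻⁶ V = 3.54 µV

3.54 µV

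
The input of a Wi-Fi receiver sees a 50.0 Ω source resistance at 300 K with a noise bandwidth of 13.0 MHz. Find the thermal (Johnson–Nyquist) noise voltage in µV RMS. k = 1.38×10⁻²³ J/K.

V_n = √(4kTRB)
4kTRB = 4 × 1.38×10⁻²³ × 300 × 5.00×10¹ × 1.30×10⁷ = 1.08×10⁻¹¹ V²
V_n = √(1.08×10⁻¹¹) = 3.28×10⁻⁶ V = 3.28 µV

3.28 µV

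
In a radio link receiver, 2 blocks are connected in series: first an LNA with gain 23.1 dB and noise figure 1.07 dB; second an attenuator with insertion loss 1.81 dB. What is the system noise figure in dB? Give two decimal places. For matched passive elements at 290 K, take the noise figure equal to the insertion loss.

1.08 dB

Convert to linear (a loss of L dB is a gain of −L dB): F_i = 10^(NF_i/10), G_i = 10^(G_i,dB/10)
  Stage 1: F_1 = 10^(1.07/10) = 1.279, G_1 = 10^(23.1/10) = 204.2
  Stage 2: F_2 = 10^(1.81/10) = 1.517, G_2 = 10^(−1.81/10) = 0.6592
Friis cascade:
  F = 1.279 + (1.517 − 1)/204.2 = 1.282
NF = 10 log₁₀(1.282) = 1.08 dB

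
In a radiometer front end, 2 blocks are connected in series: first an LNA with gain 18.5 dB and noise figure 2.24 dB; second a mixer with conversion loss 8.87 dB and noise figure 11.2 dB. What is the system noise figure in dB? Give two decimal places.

Convert to linear (a loss of L dB is a gain of −L dB): F_i = 10^(NF_i/10), G_i = 10^(G_i,dB/10)
  Stage 1: F_1 = 10^(2.24/10) = 1.675, G_1 = 10^(18.5/10) = 70.79
  Stage 2: F_2 = 10^(11.2/10) = 13.18, G_2 = 10^(−8.87/10) = 0.1297
Friis cascade:
  F = 1.675 + (13.18 − 1)/70.79 = 1.847
NF = 10 log₁₀(1.847) = 2.66 dB

2.66 dB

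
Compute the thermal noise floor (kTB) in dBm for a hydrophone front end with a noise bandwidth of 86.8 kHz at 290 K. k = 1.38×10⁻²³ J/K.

−124.6 dBm

P_n = kTB = 1.38×10⁻²³ × 290 × 8.68×10⁴ = 3.47×10⁻¹⁶ W
In dBm: 10 log₁₀(3.47×10⁻¹⁶ / 10⁻³) = −124.6 dBm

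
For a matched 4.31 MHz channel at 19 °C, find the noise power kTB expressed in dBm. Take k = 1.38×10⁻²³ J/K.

−107.6 dBm

T = 19 °C + 273.15 = 292.15 K
P_n = kTB = 1.38×10⁻²³ × 292.15 × 4.31×10⁶ = 1.74×10⁻¹⁴ W
In dBm: 10 log₁₀(1.74×10⁻¹⁴ / 10⁻³) = −107.6 dBm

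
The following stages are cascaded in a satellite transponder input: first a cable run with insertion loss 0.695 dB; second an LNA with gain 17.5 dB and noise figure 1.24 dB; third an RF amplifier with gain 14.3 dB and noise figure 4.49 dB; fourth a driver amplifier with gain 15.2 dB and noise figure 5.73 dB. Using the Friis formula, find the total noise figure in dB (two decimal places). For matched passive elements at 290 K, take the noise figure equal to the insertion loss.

Convert to linear (a loss of L dB is a gain of −L dB): F_i = 10^(NF_i/10), G_i = 10^(G_i,dB/10)
  Stage 1: F_1 = 10^(0.695/10) = 1.174, G_1 = 10^(−0.695/10) = 0.8521
  Stage 2: F_2 = 10^(1.24/10) = 1.330, G_2 = 10^(17.5/10) = 56.23
  Stage 3: F_3 = 10^(4.49/10) = 2.812, G_3 = 10^(14.3/10) = 26.92
  Stage 4: F_4 = 10^(5.73/10) = 3.741, G_4 = 10^(15.2/10) = 33.11
Friis cascade:
  F = 1.174 + (1.330 − 1)/0.8521 + (2.812 − 1)/47.92 + (3.741 − 1)/1290 = 1.601
NF = 10 log₁₀(1.601) = 2.04 dB

2.04 dB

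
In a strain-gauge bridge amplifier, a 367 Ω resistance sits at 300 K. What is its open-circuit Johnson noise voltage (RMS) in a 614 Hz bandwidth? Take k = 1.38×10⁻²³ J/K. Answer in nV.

61.1 nV

V_n = √(4kTRB)
4kTRB = 4 × 1.38×10⁻²³ × 300 × 3.67×10² × 6.14×10² = 3.73×10⁻¹⁵ V²
V_n = √(3.73×10⁻¹⁵) = 6.11×10⁻⁸ V = 61.1 nV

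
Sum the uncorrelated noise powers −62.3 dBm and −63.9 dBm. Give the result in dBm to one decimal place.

Convert to linear, add, convert back:
P₁ = 5.89×10⁻¹⁰ W, P₂ = 4.07×10⁻¹⁰ W
P_tot = 9.96×10⁻¹⁰ W → 10 log₁₀(P_tot / 10⁻³) = −60.0 dBm

−60.0 dBm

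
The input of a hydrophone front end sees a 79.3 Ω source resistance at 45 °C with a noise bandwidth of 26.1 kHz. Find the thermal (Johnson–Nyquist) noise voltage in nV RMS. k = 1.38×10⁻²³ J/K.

T = 45 °C + 273.15 = 318.15 K
V_n = √(4kTRB)
4kTRB = 4 × 1.38×10⁻²³ × 318.15 × 7.93×10¹ × 2.61×10⁴ = 3.63×10⁻¹⁴ V²
V_n = √(3.63×10⁻¹⁴) = 1.91×10⁻⁷ V = 191 nV

191 nV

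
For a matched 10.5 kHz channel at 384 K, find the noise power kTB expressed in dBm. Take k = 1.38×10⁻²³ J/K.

−132.5 dBm

P_n = kTB = 1.38×10⁻²³ × 384 × 1.05×10⁴ = 5.56×10⁻¹⁷ W
In dBm: 10 log₁₀(5.56×10⁻¹⁷ / 10⁻³) = −132.5 dBm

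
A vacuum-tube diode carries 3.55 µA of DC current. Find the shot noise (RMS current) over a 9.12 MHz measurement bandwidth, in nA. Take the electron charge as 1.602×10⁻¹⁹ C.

3.22 nA

I_n = √(2qI·B)
2qI·B = 2 × 1.602×10⁻¹⁹ × 3.55×10⁻⁶ × 9.12×10⁶ = 1.04×10⁻¹⁷ A²
I_n = √(1.04×10⁻¹⁷) = 3.22×10⁻⁹ A = 3.22 nA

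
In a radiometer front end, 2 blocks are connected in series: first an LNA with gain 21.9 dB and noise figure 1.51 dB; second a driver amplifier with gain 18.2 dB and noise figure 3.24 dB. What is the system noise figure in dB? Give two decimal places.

1.53 dB

Convert to linear (a loss of L dB is a gain of −L dB): F_i = 10^(NF_i/10), G_i = 10^(G_i,dB/10)
  Stage 1: F_1 = 10^(1.51/10) = 1.416, G_1 = 10^(21.9/10) = 154.9
  Stage 2: F_2 = 10^(3.24/10) = 2.109, G_2 = 10^(18.2/10) = 66.07
Friis cascade:
  F = 1.416 + (2.109 − 1)/154.9 = 1.423
NF = 10 log₁₀(1.423) = 1.53 dB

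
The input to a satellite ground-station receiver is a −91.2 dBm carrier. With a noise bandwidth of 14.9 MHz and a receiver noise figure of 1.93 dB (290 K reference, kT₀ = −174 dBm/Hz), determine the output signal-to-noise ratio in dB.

9.1 dB

Noise floor: N = −174 + 10 log₁₀(B) + NF
10 log₁₀(1.49×10⁷) = 71.73 dB
N = −174 + 71.73 + 1.93 = −100.34 dBm
SNR = P_sig − N = −91.2 − (−100.34) = 9.14 dB → 9.1 dB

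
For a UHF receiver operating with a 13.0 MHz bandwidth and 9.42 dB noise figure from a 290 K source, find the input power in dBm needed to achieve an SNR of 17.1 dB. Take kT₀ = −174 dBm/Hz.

−76.3 dBm

Sensitivity = −174 + 10 log₁₀(B) + NF + SNR_min
= −174 + 71.14 + 9.42 + 17.1
= −76.34 dBm → −76.3 dBm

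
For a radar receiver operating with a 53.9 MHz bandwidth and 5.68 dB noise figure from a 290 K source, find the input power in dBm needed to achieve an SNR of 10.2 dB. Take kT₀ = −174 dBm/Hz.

Sensitivity = −174 + 10 log₁₀(B) + NF + SNR_min
= −174 + 77.32 + 5.68 + 10.2
= −80.80 dBm → −80.8 dBm

−80.8 dBm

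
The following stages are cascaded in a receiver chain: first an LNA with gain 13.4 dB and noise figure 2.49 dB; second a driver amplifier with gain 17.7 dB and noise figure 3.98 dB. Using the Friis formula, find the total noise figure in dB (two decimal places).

2.65 dB

Convert to linear (a loss of L dB is a gain of −L dB): F_i = 10^(NF_i/10), G_i = 10^(G_i,dB/10)
  Stage 1: F_1 = 10^(2.49/10) = 1.774, G_1 = 10^(13.4/10) = 21.88
  Stage 2: F_2 = 10^(3.98/10) = 2.500, G_2 = 10^(17.7/10) = 58.88
Friis cascade:
  F = 1.774 + (2.500 − 1)/21.88 = 1.843
NF = 10 log₁₀(1.843) = 2.65 dB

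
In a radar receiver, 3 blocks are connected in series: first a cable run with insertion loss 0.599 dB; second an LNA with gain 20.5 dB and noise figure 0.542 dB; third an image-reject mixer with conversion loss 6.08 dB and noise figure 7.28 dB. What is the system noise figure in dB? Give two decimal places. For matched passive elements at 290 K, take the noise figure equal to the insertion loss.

Convert to linear (a loss of L dB is a gain of −L dB): F_i = 10^(NF_i/10), G_i = 10^(G_i,dB/10)
  Stage 1: F_1 = 10^(0.599/10) = 1.148, G_1 = 10^(−0.599/10) = 0.8712
  Stage 2: F_2 = 10^(0.542/10) = 1.133, G_2 = 10^(20.5/10) = 112.2
  Stage 3: F_3 = 10^(7.28/10) = 5.346, G_3 = 10^(−6.08/10) = 0.2466
Friis cascade:
  F = 1.148 + (1.133 − 1)/0.8712 + (5.346 − 1)/97.75 = 1.345
NF = 10 log₁₀(1.345) = 1.29 dB

1.29 dB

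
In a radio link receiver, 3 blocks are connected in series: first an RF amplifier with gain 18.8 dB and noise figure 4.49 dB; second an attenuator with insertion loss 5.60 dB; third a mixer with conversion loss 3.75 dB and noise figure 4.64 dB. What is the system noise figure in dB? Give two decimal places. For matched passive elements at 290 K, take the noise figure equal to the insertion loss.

Convert to linear (a loss of L dB is a gain of −L dB): F_i = 10^(NF_i/10), G_i = 10^(G_i,dB/10)
  Stage 1: F_1 = 10^(4.49/10) = 2.812, G_1 = 10^(18.8/10) = 75.86
  Stage 2: F_2 = 10^(5.60/10) = 3.631, G_2 = 10^(−5.60/10) = 0.2754
  Stage 3: F_3 = 10^(4.64/10) = 2.911, G_3 = 10^(−3.75/10) = 0.4217
Friis cascade:
  F = 2.812 + (3.631 − 1)/75.86 + (2.911 − 1)/20.89 = 2.938
NF = 10 log₁₀(2.938) = 4.68 dB

4.68 dB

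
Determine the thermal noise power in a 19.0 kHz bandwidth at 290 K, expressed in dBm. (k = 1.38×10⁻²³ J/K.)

−131.2 dBm

P_n = kTB = 1.38×10⁻²³ × 290 × 1.90×10⁴ = 7.60×10⁻¹⁷ W
In dBm: 10 log₁₀(7.60×10⁻¹⁷ / 10⁻³) = −131.2 dBm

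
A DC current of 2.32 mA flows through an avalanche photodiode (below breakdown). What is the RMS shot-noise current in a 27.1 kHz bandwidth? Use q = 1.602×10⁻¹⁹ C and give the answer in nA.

I_n = √(2qI·B)
2qI·B = 2 × 1.602×10⁻¹⁹ × 2.32×10⁻³ × 2.71×10⁴ = 2.01×10⁻¹⁷ A²
I_n = √(2.01×10⁻¹⁷) = 4.49×10⁻⁹ A = 4.49 nA

4.49 nA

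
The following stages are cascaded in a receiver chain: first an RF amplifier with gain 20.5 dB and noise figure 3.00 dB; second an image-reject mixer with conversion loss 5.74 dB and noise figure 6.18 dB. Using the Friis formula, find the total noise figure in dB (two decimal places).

3.06 dB

Convert to linear (a loss of L dB is a gain of −L dB): F_i = 10^(NF_i/10), G_i = 10^(G_i,dB/10)
  Stage 1: F_1 = 10^(3.00/10) = 1.995, G_1 = 10^(20.5/10) = 112.2
  Stage 2: F_2 = 10^(6.18/10) = 4.150, G_2 = 10^(−5.74/10) = 0.2667
Friis cascade:
  F = 1.995 + (4.150 − 1)/112.2 = 2.023
NF = 10 log₁₀(2.023) = 3.06 dB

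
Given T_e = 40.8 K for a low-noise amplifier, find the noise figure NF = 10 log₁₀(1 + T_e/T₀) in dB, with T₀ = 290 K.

F = 1 + T_e/T₀ = 1 + 40.8/290 = 1.14069
NF = 10 log₁₀(1.14069) = 0.572 dB

0.572 dB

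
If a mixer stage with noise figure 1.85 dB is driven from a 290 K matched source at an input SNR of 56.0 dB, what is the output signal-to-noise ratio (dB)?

54.15 dB

By definition F = SNR_in/SNR_out, so in dB: SNR_out = SNR_in − NF
SNR_out = 56.0 − 1.85 = 54.15 dB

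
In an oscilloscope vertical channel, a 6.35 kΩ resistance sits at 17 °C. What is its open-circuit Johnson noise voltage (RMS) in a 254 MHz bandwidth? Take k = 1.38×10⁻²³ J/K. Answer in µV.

T = 17 °C + 273.15 = 290.15 K
V_n = √(4kTRB)
4kTRB = 4 × 1.38×10⁻²³ × 290.15 × 6.35×10³ × 2.54×10⁸ = 2.58×10⁻⁸ V²
V_n = √(2.58×10⁻⁸) = 1.61×10⁻⁴ V = 161 µV

161 µV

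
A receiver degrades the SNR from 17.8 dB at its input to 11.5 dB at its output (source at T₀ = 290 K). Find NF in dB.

6.3 dB

NF (dB) = SNR_in(dB) − SNR_out(dB) when the source is at T₀
NF = 17.8 − 11.5 = 6.3 dB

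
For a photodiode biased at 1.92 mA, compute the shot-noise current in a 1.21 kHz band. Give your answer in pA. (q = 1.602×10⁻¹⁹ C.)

I_n = √(2qI·B)
2qI·B = 2 × 1.602×10⁻¹⁹ × 1.92×10⁻³ × 1.21×10³ = 7.44×10⁻¹⁹ A²
I_n = √(7.44×10⁻¹⁹) = 8.63×10⁻¹⁰ A = 863 pA

863 pA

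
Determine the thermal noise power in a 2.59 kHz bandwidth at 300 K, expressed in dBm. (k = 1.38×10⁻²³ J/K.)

P_n = kTB = 1.38×10⁻²³ × 300 × 2.59×10³ = 1.07×10⁻¹⁷ W
In dBm: 10 log₁₀(1.07×10⁻¹⁷ / 10⁻³) = −139.7 dBm

−139.7 dBm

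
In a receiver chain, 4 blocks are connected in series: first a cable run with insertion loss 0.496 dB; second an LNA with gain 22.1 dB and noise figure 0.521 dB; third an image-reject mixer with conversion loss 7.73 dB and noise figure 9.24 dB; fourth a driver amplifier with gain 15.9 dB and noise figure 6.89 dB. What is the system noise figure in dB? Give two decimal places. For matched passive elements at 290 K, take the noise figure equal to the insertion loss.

1.69 dB

Convert to linear (a loss of L dB is a gain of −L dB): F_i = 10^(NF_i/10), G_i = 10^(G_i,dB/10)
  Stage 1: F_1 = 10^(0.496/10) = 1.121, G_1 = 10^(−0.496/10) = 0.8921
  Stage 2: F_2 = 10^(0.521/10) = 1.127, G_2 = 10^(22.1/10) = 162.2
  Stage 3: F_3 = 10^(9.24/10) = 8.395, G_3 = 10^(−7.73/10) = 0.1687
  Stage 4: F_4 = 10^(6.89/10) = 4.887, G_4 = 10^(15.9/10) = 38.90
Friis cascade:
  F = 1.121 + (1.127 − 1)/0.8921 + (8.395 − 1)/144.7 + (4.887 − 1)/24.40 = 1.474
NF = 10 log₁₀(1.474) = 1.69 dB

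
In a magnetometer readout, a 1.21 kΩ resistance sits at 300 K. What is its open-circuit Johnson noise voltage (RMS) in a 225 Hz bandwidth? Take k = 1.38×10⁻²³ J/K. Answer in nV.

67.1 nV

V_n = √(4kTRB)
4kTRB = 4 × 1.38×10⁻²³ × 300 × 1.21×10³ × 2.25×10² = 4.51×10⁻¹⁵ V²
V_n = √(4.51×10⁻¹⁵) = 6.71×10⁻⁸ V = 67.1 nV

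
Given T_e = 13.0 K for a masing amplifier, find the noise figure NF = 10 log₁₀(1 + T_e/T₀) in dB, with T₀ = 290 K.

F = 1 + T_e/T₀ = 1 + 13.0/290 = 1.04483
NF = 10 log₁₀(1.04483) = 0.190 dB

0.190 dB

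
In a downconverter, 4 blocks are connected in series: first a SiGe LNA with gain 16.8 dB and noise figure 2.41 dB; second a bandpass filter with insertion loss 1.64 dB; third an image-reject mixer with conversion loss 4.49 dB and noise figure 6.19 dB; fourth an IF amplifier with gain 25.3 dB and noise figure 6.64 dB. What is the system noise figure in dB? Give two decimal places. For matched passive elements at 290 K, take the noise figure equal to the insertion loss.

Convert to linear (a loss of L dB is a gain of −L dB): F_i = 10^(NF_i/10), G_i = 10^(G_i,dB/10)
  Stage 1: F_1 = 10^(2.41/10) = 1.742, G_1 = 10^(16.8/10) = 47.86
  Stage 2: F_2 = 10^(1.64/10) = 1.459, G_2 = 10^(−1.64/10) = 0.6855
  Stage 3: F_3 = 10^(6.19/10) = 4.159, G_3 = 10^(−4.49/10) = 0.3556
  Stage 4: F_4 = 10^(6.64/10) = 4.613, G_4 = 10^(25.3/10) = 338.8
Friis cascade:
  F = 1.742 + (1.459 − 1)/47.86 + (4.159 − 1)/32.81 + (4.613 − 1)/11.67 = 2.157
NF = 10 log₁₀(2.157) = 3.34 dB

3.34 dB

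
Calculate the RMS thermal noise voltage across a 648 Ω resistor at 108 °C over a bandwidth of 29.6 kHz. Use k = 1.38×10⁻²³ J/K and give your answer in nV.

T = 108 °C + 273.15 = 381.15 K
V_n = √(4kTRB)
4kTRB = 4 × 1.38×10⁻²³ × 381.15 × 6.48×10² × 2.96×10⁴ = 4.04×10⁻¹³ V²
V_n = √(4.04×10⁻¹³) = 6.35×10⁻⁷ V = 635 nV

635 nV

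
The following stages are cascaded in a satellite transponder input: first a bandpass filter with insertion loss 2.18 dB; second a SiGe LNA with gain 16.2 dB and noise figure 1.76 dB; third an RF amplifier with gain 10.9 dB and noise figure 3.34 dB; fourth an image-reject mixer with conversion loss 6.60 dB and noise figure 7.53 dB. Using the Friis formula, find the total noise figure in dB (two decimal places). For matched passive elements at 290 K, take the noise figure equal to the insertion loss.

Convert to linear (a loss of L dB is a gain of −L dB): F_i = 10^(NF_i/10), G_i = 10^(G_i,dB/10)
  Stage 1: F_1 = 10^(2.18/10) = 1.652, G_1 = 10^(−2.18/10) = 0.6053
  Stage 2: F_2 = 10^(1.76/10) = 1.500, G_2 = 10^(16.2/10) = 41.69
  Stage 3: F_3 = 10^(3.34/10) = 2.158, G_3 = 10^(10.9/10) = 12.30
  Stage 4: F_4 = 10^(7.53/10) = 5.662, G_4 = 10^(−6.60/10) = 0.2188
Friis cascade:
  F = 1.652 + (1.500 − 1)/0.6053 + (2.158 − 1)/25.23 + (5.662 − 1)/310.5 = 2.538
NF = 10 log₁₀(2.538) = 4.05 dB

4.05 dB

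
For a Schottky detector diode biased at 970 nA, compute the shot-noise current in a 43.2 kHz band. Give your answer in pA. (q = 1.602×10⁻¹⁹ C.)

116 pA

I_n = √(2qI·B)
2qI·B = 2 × 1.602×10⁻¹⁹ × 9.70×10⁻⁷ × 4.32×10⁴ = 1.34×10⁻²⁰ A²
I_n = √(1.34×10⁻²⁰) = 1.16×10⁻¹⁰ A = 116 pA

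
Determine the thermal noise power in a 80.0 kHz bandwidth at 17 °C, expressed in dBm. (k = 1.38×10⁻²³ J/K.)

T = 17 °C + 273.15 = 290.15 K
P_n = kTB = 1.38×10⁻²³ × 290.15 × 8.00×10⁴ = 3.20×10⁻¹⁶ W
In dBm: 10 log₁₀(3.20×10⁻¹⁶ / 10⁻³) = −124.9 dBm

−124.9 dBm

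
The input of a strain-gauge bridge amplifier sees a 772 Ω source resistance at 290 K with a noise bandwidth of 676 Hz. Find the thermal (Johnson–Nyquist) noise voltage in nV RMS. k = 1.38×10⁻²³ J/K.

V_n = √(4kTRB)
4kTRB = 4 × 1.38×10⁻²³ × 290 × 7.72×10² × 6.76×10² = 8.35×10⁻¹⁵ V²
V_n = √(8.35×10⁻¹⁵) = 9.14×10⁻⁸ V = 91.4 nV

91.4 nV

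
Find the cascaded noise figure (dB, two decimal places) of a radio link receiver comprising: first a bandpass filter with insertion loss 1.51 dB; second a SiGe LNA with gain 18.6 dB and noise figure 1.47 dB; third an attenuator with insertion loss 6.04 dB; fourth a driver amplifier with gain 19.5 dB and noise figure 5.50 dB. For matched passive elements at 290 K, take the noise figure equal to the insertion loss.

3.51 dB

Convert to linear (a loss of L dB is a gain of −L dB): F_i = 10^(NF_i/10), G_i = 10^(G_i,dB/10)
  Stage 1: F_1 = 10^(1.51/10) = 1.416, G_1 = 10^(−1.51/10) = 0.7063
  Stage 2: F_2 = 10^(1.47/10) = 1.403, G_2 = 10^(18.6/10) = 72.44
  Stage 3: F_3 = 10^(6.04/10) = 4.018, G_3 = 10^(−6.04/10) = 0.2489
  Stage 4: F_4 = 10^(5.50/10) = 3.548, G_4 = 10^(19.5/10) = 89.13
Friis cascade:
  F = 1.416 + (1.403 − 1)/0.7063 + (4.018 − 1)/51.17 + (3.548 − 1)/12.74 = 2.245
NF = 10 log₁₀(2.245) = 3.51 dB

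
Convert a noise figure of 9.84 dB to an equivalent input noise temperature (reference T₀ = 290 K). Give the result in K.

F = 10^(9.84/10) = 9.63829
T_e = (F − 1)·T₀ = (9.63829 − 1) × 290 = 2505 K

2505 K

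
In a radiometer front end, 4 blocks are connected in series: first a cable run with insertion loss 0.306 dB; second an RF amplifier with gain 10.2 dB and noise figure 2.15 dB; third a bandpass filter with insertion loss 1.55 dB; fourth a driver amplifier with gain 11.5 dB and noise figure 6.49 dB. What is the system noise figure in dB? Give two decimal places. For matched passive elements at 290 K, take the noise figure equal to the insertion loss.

3.64 dB

Convert to linear (a loss of L dB is a gain of −L dB): F_i = 10^(NF_i/10), G_i = 10^(G_i,dB/10)
  Stage 1: F_1 = 10^(0.306/10) = 1.073, G_1 = 10^(−0.306/10) = 0.9320
  Stage 2: F_2 = 10^(2.15/10) = 1.641, G_2 = 10^(10.2/10) = 10.47
  Stage 3: F_3 = 10^(1.55/10) = 1.429, G_3 = 10^(−1.55/10) = 0.6998
  Stage 4: F_4 = 10^(6.49/10) = 4.457, G_4 = 10^(11.5/10) = 14.13
Friis cascade:
  F = 1.073 + (1.641 − 1)/0.9320 + (1.429 − 1)/9.759 + (4.457 − 1)/6.830 = 2.310
NF = 10 log₁₀(2.310) = 3.64 dB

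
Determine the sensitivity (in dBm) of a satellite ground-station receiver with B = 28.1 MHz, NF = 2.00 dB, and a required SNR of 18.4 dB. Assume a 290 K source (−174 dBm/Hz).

Sensitivity = −174 + 10 log₁₀(B) + NF + SNR_min
= −174 + 74.49 + 2.00 + 18.4
= −79.11 dBm → −79.1 dBm

−79.1 dBm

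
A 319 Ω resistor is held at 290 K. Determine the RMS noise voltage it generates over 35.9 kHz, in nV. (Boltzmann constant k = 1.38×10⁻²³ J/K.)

428 nV

V_n = √(4kTRB)
4kTRB = 4 × 1.38×10⁻²³ × 290 × 3.19×10² × 3.59×10⁴ = 1.83×10⁻¹³ V²
V_n = √(1.83×10⁻¹³) = 4.28×10⁻⁷ V = 428 nV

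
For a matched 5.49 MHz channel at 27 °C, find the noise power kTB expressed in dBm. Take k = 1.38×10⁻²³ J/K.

T = 27 °C + 273.15 = 300.15 K
P_n = kTB = 1.38×10⁻²³ × 300.15 × 5.49×10⁶ = 2.27×10⁻¹⁴ W
In dBm: 10 log₁₀(2.27×10⁻¹⁴ / 10⁻³) = −106.4 dBm

−106.4 dBm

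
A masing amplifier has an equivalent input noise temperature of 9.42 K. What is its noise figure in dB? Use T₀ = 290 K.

F = 1 + T_e/T₀ = 1 + 9.42/290 = 1.03248
NF = 10 log₁₀(1.03248) = 0.139 dB

0.139 dB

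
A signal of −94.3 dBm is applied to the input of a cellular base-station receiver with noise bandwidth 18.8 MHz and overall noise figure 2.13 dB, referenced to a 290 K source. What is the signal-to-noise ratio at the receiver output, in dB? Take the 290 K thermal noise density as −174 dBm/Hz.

Noise floor: N = −174 + 10 log₁₀(B) + NF
10 log₁₀(1.88×10⁷) = 72.74 dB
N = −174 + 72.74 + 2.13 = −99.13 dBm
SNR = P_sig − N = −94.3 − (−99.13) = 4.83 dB → 4.8 dB

4.8 dB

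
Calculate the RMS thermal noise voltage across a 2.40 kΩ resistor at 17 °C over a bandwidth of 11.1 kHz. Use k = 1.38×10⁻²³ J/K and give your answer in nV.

T = 17 °C + 273.15 = 290.15 K
V_n = √(4kTRB)
4kTRB = 4 × 1.38×10⁻²³ × 290.15 × 2.40×10³ × 1.11×10⁴ = 4.27×10⁻¹³ V²
V_n = √(4.27×10⁻¹³) = 6.53×10⁻⁷ V = 653 nV

653 nV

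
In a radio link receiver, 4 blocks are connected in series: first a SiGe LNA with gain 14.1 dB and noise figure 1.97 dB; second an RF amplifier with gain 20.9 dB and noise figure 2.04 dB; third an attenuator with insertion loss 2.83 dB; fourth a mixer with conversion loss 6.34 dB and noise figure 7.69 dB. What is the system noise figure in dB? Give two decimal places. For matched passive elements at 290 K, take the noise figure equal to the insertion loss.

Convert to linear (a loss of L dB is a gain of −L dB): F_i = 10^(NF_i/10), G_i = 10^(G_i,dB/10)
  Stage 1: F_1 = 10^(1.97/10) = 1.574, G_1 = 10^(14.1/10) = 25.70
  Stage 2: F_2 = 10^(2.04/10) = 1.600, G_2 = 10^(20.9/10) = 123.0
  Stage 3: F_3 = 10^(2.83/10) = 1.919, G_3 = 10^(−2.83/10) = 0.5212
  Stage 4: F_4 = 10^(7.69/10) = 5.875, G_4 = 10^(−6.34/10) = 0.2323
Friis cascade:
  F = 1.574 + (1.600 − 1)/25.70 + (1.919 − 1)/3162 + (5.875 − 1)/1648 = 1.601
NF = 10 log₁₀(1.601) = 2.04 dB

2.04 dB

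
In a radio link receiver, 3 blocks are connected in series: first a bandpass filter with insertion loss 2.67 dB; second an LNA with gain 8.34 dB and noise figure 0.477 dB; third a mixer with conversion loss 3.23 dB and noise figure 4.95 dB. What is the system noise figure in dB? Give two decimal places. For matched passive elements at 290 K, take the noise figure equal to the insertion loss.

Convert to linear (a loss of L dB is a gain of −L dB): F_i = 10^(NF_i/10), G_i = 10^(G_i,dB/10)
  Stage 1: F_1 = 10^(2.67/10) = 1.849, G_1 = 10^(−2.67/10) = 0.5408
  Stage 2: F_2 = 10^(0.477/10) = 1.116, G_2 = 10^(8.34/10) = 6.823
  Stage 3: F_3 = 10^(4.95/10) = 3.126, G_3 = 10^(−3.23/10) = 0.4753
Friis cascade:
  F = 1.849 + (1.116 − 1)/0.5408 + (3.126 − 1)/3.690 = 2.640
NF = 10 log₁₀(2.640) = 4.22 dB

4.22 dB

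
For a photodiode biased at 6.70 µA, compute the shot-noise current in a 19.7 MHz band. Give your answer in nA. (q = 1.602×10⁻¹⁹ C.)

I_n = √(2qI·B)
2qI·B = 2 × 1.602×10⁻¹⁹ × 6.70×10⁻⁶ × 1.97×10⁷ = 4.23×10⁻¹⁷ A²
I_n = √(4.23×10⁻¹⁷) = 6.50×10⁻⁹ A = 6.50 nA

6.50 nA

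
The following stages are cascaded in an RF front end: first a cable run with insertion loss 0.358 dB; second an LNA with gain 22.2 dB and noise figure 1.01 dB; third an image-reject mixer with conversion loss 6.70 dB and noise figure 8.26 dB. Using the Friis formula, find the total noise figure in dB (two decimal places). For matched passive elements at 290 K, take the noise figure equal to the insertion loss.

1.48 dB

Convert to linear (a loss of L dB is a gain of −L dB): F_i = 10^(NF_i/10), G_i = 10^(G_i,dB/10)
  Stage 1: F_1 = 10^(0.358/10) = 1.086, G_1 = 10^(−0.358/10) = 0.9209
  Stage 2: F_2 = 10^(1.01/10) = 1.262, G_2 = 10^(22.2/10) = 166.0
  Stage 3: F_3 = 10^(8.26/10) = 6.699, G_3 = 10^(−6.70/10) = 0.2138
Friis cascade:
  F = 1.086 + (1.262 − 1)/0.9209 + (6.699 − 1)/152.8 = 1.408
NF = 10 log₁₀(1.408) = 1.48 dB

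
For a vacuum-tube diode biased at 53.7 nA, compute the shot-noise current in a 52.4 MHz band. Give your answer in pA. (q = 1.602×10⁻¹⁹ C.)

950 pA

I_n = √(2qI·B)
2qI·B = 2 × 1.602×10⁻¹⁹ × 5.37×10⁻⁸ × 5.24×10⁷ = 9.02×10⁻¹⁹ A²
I_n = √(9.02×10⁻¹⁹) = 9.50×10⁻¹⁰ A = 950 pA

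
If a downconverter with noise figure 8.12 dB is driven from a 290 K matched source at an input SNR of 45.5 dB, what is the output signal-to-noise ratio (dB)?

37.38 dB

By definition F = SNR_in/SNR_out, so in dB: SNR_out = SNR_in − NF
SNR_out = 45.5 − 8.12 = 37.38 dB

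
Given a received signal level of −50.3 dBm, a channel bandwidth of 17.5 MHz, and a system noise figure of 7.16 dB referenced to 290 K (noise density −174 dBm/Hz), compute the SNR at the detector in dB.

Noise floor: N = −174 + 10 log₁₀(B) + NF
10 log₁₀(1.75×10⁷) = 72.43 dB
N = −174 + 72.43 + 7.16 = −94.41 dBm
SNR = P_sig − N = −50.3 − (−94.41) = 44.11 dB → 44.1 dB

44.1 dB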